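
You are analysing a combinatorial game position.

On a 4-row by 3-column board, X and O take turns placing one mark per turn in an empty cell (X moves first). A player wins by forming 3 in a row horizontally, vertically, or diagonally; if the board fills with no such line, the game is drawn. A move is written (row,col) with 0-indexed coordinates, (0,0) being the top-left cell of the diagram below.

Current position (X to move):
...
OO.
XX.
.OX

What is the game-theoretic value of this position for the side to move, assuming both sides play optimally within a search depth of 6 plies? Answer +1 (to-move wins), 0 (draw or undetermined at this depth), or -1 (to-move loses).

value(.../OO./XX./.OX, X) = +1

[.../OO./XX./.OX] X move#1: (0,0):-1/X../OO./XX./.OX, (0,1):-1/.X./OO./XX./.OX, (0,2):-1/..X/OO./XX./.OX, (1,2):+1/.../OOX/XX./.OX*, (2,2):+1/.../OO./XXX/.OX, (3,0):-1/.../OO./XX./XOX
[.../OOX/XX./.OX] O move#2: (0,0):-1/O../OOX/XX./.OX*, (0,1):-1/.O./OOX/XX./.OX, (0,2):-1/..O/OOX/XX./.OX, (2,2):-1/.../OOX/XXO/.OX, (3,0):-1/.../OOX/XX./OOX
[O../OOX/XX./.OX] X move#3: (0,1):-1/OX./OOX/XX./.OX, (0,2):-1/O.X/OOX/XX./.OX, (2,2):+1/O../OOX/XXX/.OX*, (3,0):+1/O../OOX/XX./XOX
[O../OOX/XXX/.OX] end (terminal -1, O#4); searched .../OO./XX./.OX to 6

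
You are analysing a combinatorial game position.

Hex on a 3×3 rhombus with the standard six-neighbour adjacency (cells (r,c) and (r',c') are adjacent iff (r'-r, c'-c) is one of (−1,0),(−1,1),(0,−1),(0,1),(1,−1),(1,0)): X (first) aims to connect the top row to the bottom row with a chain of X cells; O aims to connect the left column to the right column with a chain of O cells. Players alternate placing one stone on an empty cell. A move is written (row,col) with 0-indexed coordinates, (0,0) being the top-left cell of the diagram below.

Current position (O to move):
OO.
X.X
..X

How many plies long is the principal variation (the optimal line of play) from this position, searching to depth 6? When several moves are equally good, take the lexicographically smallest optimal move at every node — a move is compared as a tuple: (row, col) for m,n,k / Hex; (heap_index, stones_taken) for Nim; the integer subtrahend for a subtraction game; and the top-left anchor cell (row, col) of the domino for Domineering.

PV length from [OO./X.X/..X]: 1 ply

[OO./X.X/..X] O move#1: (0,2):+1/OOO/X.X/..X*, (1,1):-1/OO./XOX/..X, (2,0):-1/OO./X.X/O.X, (2,1):-1/OO./X.X/.OX
[OOO/X.X/..X] end (terminal -1, X#2); searched OO./X.X/..X to 6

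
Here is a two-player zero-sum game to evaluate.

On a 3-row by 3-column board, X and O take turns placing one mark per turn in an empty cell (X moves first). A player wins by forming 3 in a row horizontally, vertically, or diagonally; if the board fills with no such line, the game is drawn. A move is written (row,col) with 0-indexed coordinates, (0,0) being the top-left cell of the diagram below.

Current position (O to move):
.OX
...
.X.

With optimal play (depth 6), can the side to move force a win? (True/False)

ply 1, O at .OX/.../.X. | (0,0)=-1→OOX/.../.X.; (1,0)=-1→.OX/O../.X.; (1,1)=-1→.OX/.O./.X.; (1,2)=-1→.OX/..O/.X.; (2,0)=+0→.OX/.../OX.*; (2,2)=+0→.OX/.../.XO
ply 2, X at .OX/.../OX. | (0,0)=+0→XOX/.../OX.*; (1,0)=+0→.OX/X../OX.; (1,1)=+0→.OX/.X./OX.; (1,2)=+0→.OX/..X/OX.; (2,2)=+0→.OX/.../OXX
ply 3, O at XOX/.../OX. | (1,0)=-1→XOX/O../OX.; (1,1)=+0→XOX/.O./OX.*; (1,2)=+0→XOX/..O/OX.; (2,2)=+0→XOX/.../OXO
ply 4, X at XOX/.O./OX. | (1,0)=+0→XOX/XO./OX.*; (1,2)=+0→XOX/.OX/OX.; (2,2)=+0→XOX/.O./OXX
ply 5, O at XOX/XO./OX. | (1,2)=+0→XOX/XOO/OX.*; (2,2)=+0→XOX/XO./OXO
ply 6, X at XOX/XOO/OX. | (2,2)=+0→XOX/XOO/OXX*
ply 7: XOX/XOO/OXX is terminal +0 (O); from .OX/.../.X. depth 6

O winning at [.OX/.../.X.]: False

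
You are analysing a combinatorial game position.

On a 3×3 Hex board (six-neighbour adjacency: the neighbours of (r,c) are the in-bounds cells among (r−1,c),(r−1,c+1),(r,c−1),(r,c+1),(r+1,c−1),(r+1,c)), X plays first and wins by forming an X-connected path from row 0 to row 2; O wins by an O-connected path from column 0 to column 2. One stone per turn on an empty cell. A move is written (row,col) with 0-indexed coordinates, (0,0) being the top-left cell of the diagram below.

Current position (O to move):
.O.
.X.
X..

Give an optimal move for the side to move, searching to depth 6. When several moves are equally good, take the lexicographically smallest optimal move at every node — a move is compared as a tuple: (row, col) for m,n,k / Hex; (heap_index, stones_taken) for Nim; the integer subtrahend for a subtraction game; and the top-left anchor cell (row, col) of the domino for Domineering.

p1 O@[.O./.X./X..]: (0,0)[OO./.X./X..]-1 (0,2)[.OO/.X./X..]+1* (1,0)[.O./OX./X..]-1 (1,2)[.O./.XO/X..]-1 (2,1)[.O./.X./XO.]-1 (2,2)[.O./.X./X.O]-1
p2 X@[.OO/.X./X..]: (0,0)[XOO/.X./X..]-1* (1,0)[.OO/XX./X..]-1 (1,2)[.OO/.XX/X..]-1 (2,1)[.OO/.X./XX.]-1 (2,2)[.OO/.X./X.X]-1
p3 O@[XOO/.X./X..]: (1,0)[XOO/OX./X..]+1* (1,2)[XOO/.XO/X..]-1 (2,1)[XOO/.X./XO.]-1 (2,2)[XOO/.X./X.O]-1
p4 X@[XOO/OX./X..] terminal -1; root [.O./.X./X..] d6

O's best at [.O./.X./X..]: (0,2)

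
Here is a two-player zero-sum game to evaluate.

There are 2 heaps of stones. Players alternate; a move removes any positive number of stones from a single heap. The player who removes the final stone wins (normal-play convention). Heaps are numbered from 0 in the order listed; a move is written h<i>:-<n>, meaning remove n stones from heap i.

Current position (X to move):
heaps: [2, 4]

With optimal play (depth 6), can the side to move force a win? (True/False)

ply 1, X at (2,4) | h0:-1=-1→(1,4); h0:-2=-1→(0,4); h1:-1=-1→(2,3); h1:-2=+1→(2,2)*; h1:-3=-1→(2,1); h1:-4=-1→(2,0)
ply 2, O at (2,2) | h0:-1=-1→(1,2)*; h0:-2=-1→(0,2); h1:-1=-1→(2,1); h1:-2=-1→(2,0)
ply 3, X at (1,2) | h0:-1=-1→(0,2); h1:-1=+1→(1,1)*; h1:-2=-1→(1,0)
ply 4, O at (1,1) | h0:-1=-1→(0,1)*; h1:-1=-1→(1,0)
ply 5, X at (0,1) | h1:-1=+1→(0,0)*
ply 6: (0,0) is terminal -1 (O); from (2,4) depth 6

X winning at [(2,4)]: True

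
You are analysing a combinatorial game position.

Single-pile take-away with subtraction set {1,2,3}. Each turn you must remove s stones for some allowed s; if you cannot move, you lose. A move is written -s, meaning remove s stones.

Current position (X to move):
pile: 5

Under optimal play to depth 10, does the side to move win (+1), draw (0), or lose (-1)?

value(5, X) = +1

p1 X@[5]: -1[4]+1* -2[3]-1 -3[2]-1
p2 O@[4]: -1[3]-1* -2[2]-1 -3[1]-1
p3 X@[3]: -1[2]-1 -2[1]-1 -3[0]+1*
p4 O@[0] terminal -1; root [5] d10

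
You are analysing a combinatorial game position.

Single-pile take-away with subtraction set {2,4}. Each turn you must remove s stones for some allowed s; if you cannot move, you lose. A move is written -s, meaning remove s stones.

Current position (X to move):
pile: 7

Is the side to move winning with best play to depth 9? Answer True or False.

[7] X move#1: -2:-1/5*, -4:-1/3
[5] O move#2: -2:-1/3, -4:+1/1*
[1] end (terminal -1, X#3); searched 7 to 9

X winning at [7]: False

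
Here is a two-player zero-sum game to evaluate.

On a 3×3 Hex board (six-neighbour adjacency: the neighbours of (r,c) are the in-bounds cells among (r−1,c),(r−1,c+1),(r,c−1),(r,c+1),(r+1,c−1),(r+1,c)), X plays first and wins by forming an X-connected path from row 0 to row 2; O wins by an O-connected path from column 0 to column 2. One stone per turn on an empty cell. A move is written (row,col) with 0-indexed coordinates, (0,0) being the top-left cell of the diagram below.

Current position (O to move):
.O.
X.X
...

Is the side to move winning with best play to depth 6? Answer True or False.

p1 O@[.O./X.X/...]: (0,0)[OO./X.X/...]-1* (0,2)[.OO/X.X/...]-1 (1,1)[.O./XOX/...]-1 (2,0)[.O./X.X/O..]-1 (2,1)[.O./X.X/.O.]-1 (2,2)[.O./X.X/..O]-1
p2 X@[OO./X.X/...]: (0,2)[OOX/X.X/...]+1* (1,1)[OO./XXX/...]-1 (2,0)[OO./X.X/X..]-1 (2,1)[OO./X.X/.X.]-1 (2,2)[OO./X.X/..X]-1
p3 O@[OOX/X.X/...]: (1,1)[OOX/XOX/...]-1* (2,0)[OOX/X.X/O..]-1 (2,1)[OOX/X.X/.O.]-1 (2,2)[OOX/X.X/..O]-1
p4 X@[OOX/XOX/...]: (2,0)[OOX/XOX/X..]+1* (2,1)[OOX/XOX/.X.]+1 (2,2)[OOX/XOX/..X]+1
p5 O@[OOX/XOX/X..]: (2,1)[OOX/XOX/XO.]-1* (2,2)[OOX/XOX/X.O]-1
p6 X@[OOX/XOX/XO.]: (2,2)[OOX/XOX/XOX]+1*
p7 O@[OOX/XOX/XOX] terminal -1; root [.O./X.X/...] d6

O winning at [.O./X.X/...]: False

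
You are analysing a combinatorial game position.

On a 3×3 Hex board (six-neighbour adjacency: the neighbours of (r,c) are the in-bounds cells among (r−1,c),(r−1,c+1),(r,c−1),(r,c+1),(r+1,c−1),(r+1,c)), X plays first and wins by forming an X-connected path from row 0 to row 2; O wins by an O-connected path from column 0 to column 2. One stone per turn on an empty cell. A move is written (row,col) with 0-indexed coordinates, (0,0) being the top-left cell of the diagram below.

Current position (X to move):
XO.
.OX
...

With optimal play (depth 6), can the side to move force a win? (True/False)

X winning at [XO./.OX/...]: True

p1 X@[XO./.OX/...]: (0,2)[XOX/.OX/...]+1* (1,0)[XO./XOX/...]+1 (2,0)[XO./.OX/X..]+1 (2,1)[XO./.OX/.X.]-1 (2,2)[XO./.OX/..X]-1
p2 O@[XOX/.OX/...]: (1,0)[XOX/OOX/...]-1* (2,0)[XOX/.OX/O..]-1 (2,1)[XOX/.OX/.O.]-1 (2,2)[XOX/.OX/..O]-1
p3 X@[XOX/OOX/...]: (2,0)[XOX/OOX/X..]+1* (2,1)[XOX/OOX/.X.]+1 (2,2)[XOX/OOX/..X]+1
p4 O@[XOX/OOX/X..]: (2,1)[XOX/OOX/XO.]-1* (2,2)[XOX/OOX/X.O]-1
p5 X@[XOX/OOX/XO.]: (2,2)[XOX/OOX/XOX]+1*
p6 O@[XOX/OOX/XOX] terminal -1; root [XO./.OX/...] d6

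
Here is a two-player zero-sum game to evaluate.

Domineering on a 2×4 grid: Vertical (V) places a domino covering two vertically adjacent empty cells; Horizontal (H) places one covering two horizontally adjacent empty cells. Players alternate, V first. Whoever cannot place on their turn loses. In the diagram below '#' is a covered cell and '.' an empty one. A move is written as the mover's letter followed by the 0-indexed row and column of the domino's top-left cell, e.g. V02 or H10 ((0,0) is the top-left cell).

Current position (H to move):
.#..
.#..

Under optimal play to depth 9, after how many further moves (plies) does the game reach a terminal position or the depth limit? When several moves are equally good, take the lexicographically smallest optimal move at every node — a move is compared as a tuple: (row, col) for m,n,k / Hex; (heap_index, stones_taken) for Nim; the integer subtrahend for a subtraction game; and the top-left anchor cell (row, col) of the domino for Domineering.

p1 H@[.#../.#..]: H02[.###/.#..]+1* H12[.#../.###]+1
p2 V@[.###/.#..]: V00[####/##..]-1*
p3 H@[####/##..]: H12[####/####]+1*
p4 V@[####/####] terminal -1; root [.#../.#..] d9

PV length from [.#../.#..]: 3 plies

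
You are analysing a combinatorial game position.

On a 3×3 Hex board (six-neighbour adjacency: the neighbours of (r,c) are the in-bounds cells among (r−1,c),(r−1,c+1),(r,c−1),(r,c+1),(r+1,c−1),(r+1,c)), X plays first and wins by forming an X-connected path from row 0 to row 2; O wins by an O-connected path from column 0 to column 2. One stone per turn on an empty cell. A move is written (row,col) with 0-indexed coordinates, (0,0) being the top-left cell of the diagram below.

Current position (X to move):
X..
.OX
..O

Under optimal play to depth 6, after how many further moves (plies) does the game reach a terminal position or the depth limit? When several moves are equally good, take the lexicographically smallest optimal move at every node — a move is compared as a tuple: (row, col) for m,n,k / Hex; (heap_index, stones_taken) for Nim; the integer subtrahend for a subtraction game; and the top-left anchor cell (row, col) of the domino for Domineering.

PV length from [X../.OX/..O]: 4 plies

p1 X@[X../.OX/..O]: (0,1)[XX./.OX/..O]-1* (0,2)[X.X/.OX/..O]-1 (1,0)[X../XOX/..O]-1 (2,0)[X../.OX/X.O]-1 (2,1)[X../.OX/.XO]-1
p2 O@[XX./.OX/..O]: (0,2)[XXO/.OX/..O]+1* (1,0)[XX./OOX/..O]+1 (2,0)[XX./.OX/O.O]+1 (2,1)[XX./.OX/.OO]+1
p3 X@[XXO/.OX/..O]: (1,0)[XXO/XOX/..O]-1* (2,0)[XXO/.OX/X.O]-1 (2,1)[XXO/.OX/.XO]-1
p4 O@[XXO/XOX/..O]: (2,0)[XXO/XOX/O.O]+1* (2,1)[XXO/XOX/.OO]-1
p5 X@[XXO/XOX/O.O] terminal -1; root [X../.OX/..O] d6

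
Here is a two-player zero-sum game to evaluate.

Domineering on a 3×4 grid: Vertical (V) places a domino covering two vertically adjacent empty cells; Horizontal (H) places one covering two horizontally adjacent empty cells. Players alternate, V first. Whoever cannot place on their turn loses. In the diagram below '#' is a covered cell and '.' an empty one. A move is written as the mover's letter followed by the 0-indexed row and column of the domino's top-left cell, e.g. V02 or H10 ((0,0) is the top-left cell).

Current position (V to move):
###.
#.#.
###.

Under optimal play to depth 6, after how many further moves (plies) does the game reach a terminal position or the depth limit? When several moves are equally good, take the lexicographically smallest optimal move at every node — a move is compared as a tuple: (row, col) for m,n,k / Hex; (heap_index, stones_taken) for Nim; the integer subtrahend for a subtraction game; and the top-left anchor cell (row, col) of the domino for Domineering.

p1 V@[###./#.#./###.]: V03[####/#.##/###.]+1* V13[###./#.##/####]+1
p2 H@[####/#.##/###.] terminal -1; root [###./#.#./###.] d6

PV length from [###./#.#./###.]: 1 ply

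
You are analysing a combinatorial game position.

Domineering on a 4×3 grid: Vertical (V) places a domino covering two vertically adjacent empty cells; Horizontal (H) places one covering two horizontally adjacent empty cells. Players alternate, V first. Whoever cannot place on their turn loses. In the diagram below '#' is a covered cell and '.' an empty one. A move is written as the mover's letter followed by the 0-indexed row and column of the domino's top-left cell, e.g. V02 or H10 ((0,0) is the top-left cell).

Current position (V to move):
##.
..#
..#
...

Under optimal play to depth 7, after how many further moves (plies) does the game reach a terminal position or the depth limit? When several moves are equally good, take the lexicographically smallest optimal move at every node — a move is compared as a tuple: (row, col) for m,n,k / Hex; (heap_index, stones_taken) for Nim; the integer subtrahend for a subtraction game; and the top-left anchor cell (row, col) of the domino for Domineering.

p1 V@[##./..#/..#/...]: V10[##./#.#/#.#/...]+1* V11[##./.##/.##/...]+1 V20[##./..#/#.#/#..]+1 V21[##./..#/.##/.#.]+1
p2 H@[##./#.#/#.#/...]: H30[##./#.#/#.#/##.]-1* H31[##./#.#/#.#/.##]-1
p3 V@[##./#.#/#.#/##.]: V11[##./###/###/##.]+1*
p4 H@[##./###/###/##.] terminal -1; root [##./..#/..#/...] d7

PV length from [##./..#/..#/...]: 3 plies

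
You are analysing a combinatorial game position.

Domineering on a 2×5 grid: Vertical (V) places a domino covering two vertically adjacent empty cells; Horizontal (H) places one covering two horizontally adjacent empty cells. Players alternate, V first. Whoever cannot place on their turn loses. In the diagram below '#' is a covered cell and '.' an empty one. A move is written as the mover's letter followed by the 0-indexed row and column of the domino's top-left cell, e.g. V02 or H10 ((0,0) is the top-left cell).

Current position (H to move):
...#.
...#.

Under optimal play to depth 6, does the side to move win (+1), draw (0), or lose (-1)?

value(...#./...#., H) = -1

p1 H@[...#./...#.]: H00[##.#./...#.]-1* H01[.###./...#.]-1 H10[...#./##.#.]-1 H11[...#./.###.]-1
p2 V@[##.#./...#.]: V02[####./..##.]+1* V04[##.##/...##]-1
p3 H@[####./..##.]: H10[####./####.]-1*
p4 V@[####./####.]: V04[#####/#####]+1*
p5 H@[#####/#####] terminal -1; root [...#./...#.] d6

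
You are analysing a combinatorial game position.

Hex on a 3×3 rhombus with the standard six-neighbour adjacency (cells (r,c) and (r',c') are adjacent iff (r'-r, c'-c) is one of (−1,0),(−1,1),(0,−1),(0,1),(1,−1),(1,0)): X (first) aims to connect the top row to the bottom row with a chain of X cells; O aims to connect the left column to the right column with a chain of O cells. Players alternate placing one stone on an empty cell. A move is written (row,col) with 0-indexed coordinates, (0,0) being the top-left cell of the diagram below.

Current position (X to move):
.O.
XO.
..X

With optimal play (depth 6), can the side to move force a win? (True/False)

X winning at [.O./XO./..X]: False

ply 1, X at .O./XO./..X | (0,0)=-1→XO./XO./..X*; (0,2)=-1→.OX/XO./..X; (1,2)=-1→.O./XOX/..X; (2,0)=-1→.O./XO./X.X; (2,1)=-1→.O./XO./.XX
ply 2, O at XO./XO./..X | (0,2)=-1→XOO/XO./..X; (1,2)=-1→XO./XOO/..X; (2,0)=+1→XO./XO./O.X*; (2,1)=-1→XO./XO./.OX
ply 3, X at XO./XO./O.X | (0,2)=-1→XOX/XO./O.X*; (1,2)=-1→XO./XOX/O.X; (2,1)=-1→XO./XO./OXX
ply 4, O at XOX/XO./O.X | (1,2)=+1→XOX/XOO/O.X*; (2,1)=-1→XOX/XO./OOX
ply 5: XOX/XOO/O.X is terminal -1 (X); from .O./XO./..X depth 6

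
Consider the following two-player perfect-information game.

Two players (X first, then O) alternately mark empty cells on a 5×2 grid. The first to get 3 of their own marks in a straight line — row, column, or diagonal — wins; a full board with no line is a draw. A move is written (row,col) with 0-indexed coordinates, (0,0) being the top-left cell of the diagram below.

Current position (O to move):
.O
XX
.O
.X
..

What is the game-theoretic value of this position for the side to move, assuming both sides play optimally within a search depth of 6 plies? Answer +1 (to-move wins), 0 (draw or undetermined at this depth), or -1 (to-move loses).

[.O/XX/.O/.X/..] O move#1: (0,0):+0/OO/XX/.O/.X/..*, (2,0):+0/.O/XX/OO/.X/.., (3,0):+0/.O/XX/.O/OX/.., (4,0):-1/.O/XX/.O/.X/O., (4,1):-1/.O/XX/.O/.X/.O
[OO/XX/.O/.X/..] X move#2: (2,0):+0/OO/XX/XO/.X/..*, (3,0):+0/OO/XX/.O/XX/.., (4,0):+0/OO/XX/.O/.X/X., (4,1):+0/OO/XX/.O/.X/.X
[OO/XX/XO/.X/..] O move#3: (3,0):+0/OO/XX/XO/OX/..*, (4,0):-1/OO/XX/XO/.X/O., (4,1):-1/OO/XX/XO/.X/.O
[OO/XX/XO/OX/..] X move#4: (4,0):+0/OO/XX/XO/OX/X.*, (4,1):+0/OO/XX/XO/OX/.X
[OO/XX/XO/OX/X.] O move#5: (4,1):+0/OO/XX/XO/OX/XO*
[OO/XX/XO/OX/XO] end (terminal +0, X#6); searched .O/XX/.O/.X/.. to 6

value(.O/XX/.O/.X/.., O) = 0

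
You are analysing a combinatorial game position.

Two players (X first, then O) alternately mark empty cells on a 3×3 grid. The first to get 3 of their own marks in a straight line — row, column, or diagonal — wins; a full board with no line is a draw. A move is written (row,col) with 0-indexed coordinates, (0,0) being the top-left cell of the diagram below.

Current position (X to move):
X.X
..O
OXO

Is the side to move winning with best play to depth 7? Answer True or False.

p1 X@[X.X/..O/OXO]: (0,1)[XXX/..O/OXO]+1* (1,0)[X.X/X.O/OXO]+0 (1,1)[X.X/.XO/OXO]+0
p2 O@[XXX/..O/OXO] terminal -1; root [X.X/..O/OXO] d7

X winning at [X.X/..O/OXO]: True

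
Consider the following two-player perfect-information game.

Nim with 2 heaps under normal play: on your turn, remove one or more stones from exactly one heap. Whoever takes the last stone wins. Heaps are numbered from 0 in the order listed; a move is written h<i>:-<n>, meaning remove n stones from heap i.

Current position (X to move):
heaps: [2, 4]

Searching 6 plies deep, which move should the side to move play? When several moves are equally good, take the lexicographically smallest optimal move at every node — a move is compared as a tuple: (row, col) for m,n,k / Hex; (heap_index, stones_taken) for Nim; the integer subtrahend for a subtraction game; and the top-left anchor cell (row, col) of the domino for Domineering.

ply 1, X at (2,4) | h0:-1=-1→(1,4); h0:-2=-1→(0,4); h1:-1=-1→(2,3); h1:-2=+1→(2,2)*; h1:-3=-1→(2,1); h1:-4=-1→(2,0)
ply 2, O at (2,2) | h0:-1=-1→(1,2)*; h0:-2=-1→(0,2); h1:-1=-1→(2,1); h1:-2=-1→(2,0)
ply 3, X at (1,2) | h0:-1=-1→(0,2); h1:-1=+1→(1,1)*; h1:-2=-1→(1,0)
ply 4, O at (1,1) | h0:-1=-1→(0,1)*; h1:-1=-1→(1,0)
ply 5, X at (0,1) | h1:-1=+1→(0,0)*
ply 6: (0,0) is terminal -1 (O); from (2,4) depth 6

X's best at [(2,4)]: h1:-2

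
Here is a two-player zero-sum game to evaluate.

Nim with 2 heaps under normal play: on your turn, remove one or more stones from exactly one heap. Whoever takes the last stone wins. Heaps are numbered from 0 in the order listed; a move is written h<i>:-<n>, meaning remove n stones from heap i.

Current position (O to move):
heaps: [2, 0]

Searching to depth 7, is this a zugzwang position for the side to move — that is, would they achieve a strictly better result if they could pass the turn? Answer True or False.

zugzwang((2,0), O) = False

[(2,0)] O move#1: h0:-1:-1/(1,0), h0:-2:+1/(0,0)*
[(0,0)] end (terminal -1, X#2); searched (2,0) to 7
if O skipped the turn, X would face:
~ [(2,0)] X move#1: h0:-1:-1/(1,0), h0:-2:+1/(0,0)*
~ [(0,0)] end (terminal -1, O#2); searched (2,0) to 7
compare (O): move=+1 vs pass=-1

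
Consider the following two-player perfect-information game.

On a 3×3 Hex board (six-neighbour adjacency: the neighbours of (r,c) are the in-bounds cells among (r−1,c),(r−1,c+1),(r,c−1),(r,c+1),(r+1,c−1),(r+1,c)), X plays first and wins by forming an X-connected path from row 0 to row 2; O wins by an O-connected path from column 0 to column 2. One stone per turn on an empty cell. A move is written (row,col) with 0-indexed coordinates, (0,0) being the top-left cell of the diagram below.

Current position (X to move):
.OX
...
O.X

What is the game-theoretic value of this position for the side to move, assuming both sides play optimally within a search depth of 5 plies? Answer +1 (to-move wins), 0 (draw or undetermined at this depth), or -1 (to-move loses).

value(.OX/.../O.X, X) = +1

[.OX/.../O.X] X move#1: (0,0):-1/XOX/.../O.X, (1,0):-1/.OX/X../O.X, (1,1):+1/.OX/.X./O.X*, (1,2):+1/.OX/..X/O.X, (2,1):+1/.OX/.../OXX
[.OX/.X./O.X] O move#2: (0,0):-1/OOX/.X./O.X*, (1,0):-1/.OX/OX./O.X, (1,2):-1/.OX/.XO/O.X, (2,1):-1/.OX/.X./OOX
[OOX/.X./O.X] X move#3: (1,0):+1/OOX/XX./O.X*, (1,2):+1/OOX/.XX/O.X, (2,1):+1/OOX/.X./OXX
[OOX/XX./O.X] O move#4: (1,2):-1/OOX/XXO/O.X*, (2,1):-1/OOX/XX./OOX
[OOX/XXO/O.X] X move#5: (2,1):+1/OOX/XXO/OXX*
[OOX/XXO/OXX] end (terminal -1, O#6); searched .OX/.../O.X to 5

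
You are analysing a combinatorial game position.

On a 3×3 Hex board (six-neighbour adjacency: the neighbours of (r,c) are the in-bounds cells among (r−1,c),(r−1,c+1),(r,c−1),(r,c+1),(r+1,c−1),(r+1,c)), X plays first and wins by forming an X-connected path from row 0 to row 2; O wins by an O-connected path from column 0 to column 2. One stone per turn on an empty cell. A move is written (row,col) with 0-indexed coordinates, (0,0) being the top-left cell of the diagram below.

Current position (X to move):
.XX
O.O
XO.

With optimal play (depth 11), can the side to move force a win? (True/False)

ply 1, X at .XX/O.O/XO. | (0,0)=-1→XXX/O.O/XO.; (1,1)=+1→.XX/OXO/XO.*; (2,2)=-1→.XX/O.O/XOX
ply 2: .XX/OXO/XO. is terminal -1 (O); from .XX/O.O/XO. depth 11

X winning at [.XX/O.O/XO.]: True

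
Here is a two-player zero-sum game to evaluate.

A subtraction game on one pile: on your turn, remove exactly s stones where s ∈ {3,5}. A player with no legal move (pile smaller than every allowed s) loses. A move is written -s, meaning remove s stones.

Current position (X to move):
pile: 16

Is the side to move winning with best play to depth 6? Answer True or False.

[16] X move#1: -3:-1/13*, -5:-1/11
[13] O move#2: -3:+1/10*, -5:+1/8
[10] X move#3: -3:-1/7*, -5:-1/5
[7] O move#4: -3:-1/4, -5:+1/2*
[2] end (terminal -1, X#5); searched 16 to 6

X winning at [16]: False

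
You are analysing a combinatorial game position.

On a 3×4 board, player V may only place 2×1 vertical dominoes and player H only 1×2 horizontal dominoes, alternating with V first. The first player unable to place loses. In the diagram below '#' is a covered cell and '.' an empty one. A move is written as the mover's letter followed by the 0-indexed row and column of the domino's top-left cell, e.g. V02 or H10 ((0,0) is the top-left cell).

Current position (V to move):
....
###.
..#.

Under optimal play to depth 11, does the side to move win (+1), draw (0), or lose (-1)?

value(..../###./..#., V) = -1

p1 V@[..../###./..#.]: V03[...#/####/..#.]-1* V13[..../####/..##]-1
p2 H@[...#/####/..#.]: H00[##.#/####/..#.]+1* H01[.###/####/..#.]+1 H20[...#/####/###.]+1
p3 V@[##.#/####/..#.] terminal -1; root [..../###./..#.] d11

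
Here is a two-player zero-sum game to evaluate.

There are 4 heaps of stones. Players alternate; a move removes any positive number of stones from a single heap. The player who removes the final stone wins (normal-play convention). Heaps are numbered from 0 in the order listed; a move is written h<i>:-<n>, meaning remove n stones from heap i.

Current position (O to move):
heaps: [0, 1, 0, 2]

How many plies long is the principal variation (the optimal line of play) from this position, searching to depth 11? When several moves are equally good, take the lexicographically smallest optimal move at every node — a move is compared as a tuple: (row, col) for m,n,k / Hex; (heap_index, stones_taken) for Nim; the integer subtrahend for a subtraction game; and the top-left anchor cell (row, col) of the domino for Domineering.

PV length from [(0,1,0,2)]: 3 plies

ply 1, O at (0,1,0,2) | h1:-1=-1→(0,0,0,2); h3:-1=+1→(0,1,0,1)*; h3:-2=-1→(0,1,0,0)
ply 2, X at (0,1,0,1) | h1:-1=-1→(0,0,0,1)*; h3:-1=-1→(0,1,0,0)
ply 3, O at (0,0,0,1) | h3:-1=+1→(0,0,0,0)*
ply 4: (0,0,0,0) is terminal -1 (X); from (0,1,0,2) depth 11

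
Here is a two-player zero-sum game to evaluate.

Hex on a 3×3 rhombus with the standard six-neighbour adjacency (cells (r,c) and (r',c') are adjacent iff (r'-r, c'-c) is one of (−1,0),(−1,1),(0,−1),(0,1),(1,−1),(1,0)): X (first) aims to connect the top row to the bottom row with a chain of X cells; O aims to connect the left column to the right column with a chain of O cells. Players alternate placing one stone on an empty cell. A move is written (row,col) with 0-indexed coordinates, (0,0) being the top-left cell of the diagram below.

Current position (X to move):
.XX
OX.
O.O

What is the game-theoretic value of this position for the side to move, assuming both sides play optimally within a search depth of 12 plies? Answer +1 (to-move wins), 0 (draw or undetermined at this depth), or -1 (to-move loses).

value(.XX/OX./O.O, X) = +1

[.XX/OX./O.O] X move#1: (0,0):-1/XXX/OX./O.O, (1,2):-1/.XX/OXX/O.O, (2,1):+1/.XX/OX./OXO*
[.XX/OX./OXO] end (terminal -1, O#2); searched .XX/OX./O.O to 12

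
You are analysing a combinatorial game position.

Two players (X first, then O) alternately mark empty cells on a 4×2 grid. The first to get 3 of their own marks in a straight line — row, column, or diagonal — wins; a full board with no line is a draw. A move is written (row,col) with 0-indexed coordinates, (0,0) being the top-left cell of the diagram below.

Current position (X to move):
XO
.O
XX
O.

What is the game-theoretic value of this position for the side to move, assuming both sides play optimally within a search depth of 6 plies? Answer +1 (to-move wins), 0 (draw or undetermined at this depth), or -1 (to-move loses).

[XO/.O/XX/O.] X move#1: (1,0):+1/XO/XO/XX/O.*, (3,1):+0/XO/.O/XX/OX
[XO/XO/XX/O.] end (terminal -1, O#2); searched XO/.O/XX/O. to 6

value(XO/.O/XX/O., X) = +1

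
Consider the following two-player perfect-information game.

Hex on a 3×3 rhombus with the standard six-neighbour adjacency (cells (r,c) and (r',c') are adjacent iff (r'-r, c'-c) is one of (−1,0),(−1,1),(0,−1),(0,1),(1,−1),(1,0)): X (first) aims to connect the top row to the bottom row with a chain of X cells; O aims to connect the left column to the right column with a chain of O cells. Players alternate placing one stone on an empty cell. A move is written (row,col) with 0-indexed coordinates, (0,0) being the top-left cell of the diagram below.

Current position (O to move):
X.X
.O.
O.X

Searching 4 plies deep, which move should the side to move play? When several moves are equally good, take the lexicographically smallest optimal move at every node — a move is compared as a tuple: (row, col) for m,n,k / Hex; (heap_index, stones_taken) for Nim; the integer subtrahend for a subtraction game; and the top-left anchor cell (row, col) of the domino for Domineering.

ply 1, O at X.X/.O./O.X | (0,1)=-1→XOX/.O./O.X; (1,0)=-1→X.X/OO./O.X; (1,2)=+1→X.X/.OO/O.X*; (2,1)=-1→X.X/.O./OOX
ply 2: X.X/.OO/O.X is terminal -1 (X); from X.X/.O./O.X depth 4

O's best at [X.X/.O./O.X]: (1,2)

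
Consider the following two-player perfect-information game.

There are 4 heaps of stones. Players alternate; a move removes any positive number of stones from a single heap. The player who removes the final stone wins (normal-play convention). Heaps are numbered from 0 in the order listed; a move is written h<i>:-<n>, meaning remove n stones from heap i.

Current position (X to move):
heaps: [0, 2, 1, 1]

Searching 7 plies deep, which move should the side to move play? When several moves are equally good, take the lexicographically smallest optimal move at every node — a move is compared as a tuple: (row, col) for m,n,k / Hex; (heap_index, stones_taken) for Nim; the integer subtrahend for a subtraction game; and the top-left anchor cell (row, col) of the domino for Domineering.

p1 X@[(0,2,1,1)]: h1:-1[(0,1,1,1)]-1 h1:-2[(0,0,1,1)]+1* h2:-1[(0,2,0,1)]-1 h3:-1[(0,2,1,0)]-1
p2 O@[(0,0,1,1)]: h2:-1[(0,0,0,1)]-1* h3:-1[(0,0,1,0)]-1
p3 X@[(0,0,0,1)]: h3:-1[(0,0,0,0)]+1*
p4 O@[(0,0,0,0)] terminal -1; root [(0,2,1,1)] d7

X's best at [(0,2,1,1)]: h1:-2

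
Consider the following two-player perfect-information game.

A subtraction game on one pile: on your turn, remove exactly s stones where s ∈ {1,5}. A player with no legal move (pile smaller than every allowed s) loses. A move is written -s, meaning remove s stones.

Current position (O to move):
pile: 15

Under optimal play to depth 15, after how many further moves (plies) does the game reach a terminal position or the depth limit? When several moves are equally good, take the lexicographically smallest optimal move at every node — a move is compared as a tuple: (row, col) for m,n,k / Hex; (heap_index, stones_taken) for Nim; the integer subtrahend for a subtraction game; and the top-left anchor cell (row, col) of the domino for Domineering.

ply 1, O at 15 | -1=+1→14*; -5=+1→10
ply 2, X at 14 | -1=-1→13*; -5=-1→9
ply 3, O at 13 | -1=+1→12*; -5=+1→8
ply 4, X at 12 | -1=-1→11*; -5=-1→7
ply 5, O at 11 | -1=+1→10*; -5=+1→6
ply 6, X at 10 | -1=-1→9*; -5=-1→5
ply 7, O at 9 | -1=+1→8*; -5=+1→4
ply 8, X at 8 | -1=-1→7*; -5=-1→3
ply 9, O at 7 | -1=+1→6*; -5=+1→2
ply 10, X at 6 | -1=-1→5*; -5=-1→1
ply 11, O at 5 | -1=+1→4*; -5=+1→0
ply 12, X at 4 | -1=-1→3*
ply 13, O at 3 | -1=+1→2*
ply 14, X at 2 | -1=-1→1*
ply 15, O at 1 | -1=+1→0*
ply 16: 0 is terminal -1 (X); from 15 depth 15

PV length from [15]: 15 plies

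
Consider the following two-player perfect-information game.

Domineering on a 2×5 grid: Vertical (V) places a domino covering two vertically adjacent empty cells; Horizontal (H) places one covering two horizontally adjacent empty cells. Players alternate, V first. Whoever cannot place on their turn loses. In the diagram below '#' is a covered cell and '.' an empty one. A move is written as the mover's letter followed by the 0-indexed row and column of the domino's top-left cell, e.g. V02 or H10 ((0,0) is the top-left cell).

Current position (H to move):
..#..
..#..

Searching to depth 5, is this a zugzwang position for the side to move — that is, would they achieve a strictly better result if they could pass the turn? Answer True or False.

[..#../..#..] H move#1: H00:-1/###../..#..*, H03:-1/..###/..#.., H10:-1/..#../###.., H13:-1/..#../..###
[###../..#..] V move#2: V03:+1/####./..##.*, V04:+1/###.#/..#.#
[####./..##.] H move#3: H10:-1/####./####.*
[####./####.] V move#4: V04:+1/#####/#####*
[#####/#####] end (terminal -1, H#5); searched ..#../..#.. to 5
suppose H passes — search the same position with V to move:
pass> [..#../..#..] V move#1: V00:-1/#.#../#.#..*, V01:-1/.##../.##.., V03:-1/..##./..##., V04:-1/..#.#/..#.#
pass> [#.#../#.#..] H move#2: H03:+1/#.###/#.#..*, H13:+1/#.#../#.###
pass> [#.###/#.#..] V move#3: V01:-1/#####/###..*
pass> [#####/###..] H move#4: H13:+1/#####/#####*
pass> [#####/#####] end (terminal -1, V#5); searched ..#../..#.. to 5
for H: play -1, pass +1

zugzwang(..#../..#.., H) = True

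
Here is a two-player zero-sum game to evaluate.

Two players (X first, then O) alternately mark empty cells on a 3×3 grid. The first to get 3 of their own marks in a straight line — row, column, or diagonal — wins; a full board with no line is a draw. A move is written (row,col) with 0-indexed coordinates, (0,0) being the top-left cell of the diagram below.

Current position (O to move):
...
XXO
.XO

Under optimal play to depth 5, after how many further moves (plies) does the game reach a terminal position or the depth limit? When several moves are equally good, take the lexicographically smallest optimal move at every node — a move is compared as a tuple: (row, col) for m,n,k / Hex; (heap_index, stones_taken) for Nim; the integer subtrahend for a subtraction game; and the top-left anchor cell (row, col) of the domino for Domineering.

PV length from [.../XXO/.XO]: 1 ply

ply 1, O at .../XXO/.XO | (0,0)=-1→O../XXO/.XO; (0,1)=+0→.O./XXO/.XO; (0,2)=+1→..O/XXO/.XO*; (2,0)=-1→.../XXO/OXO
ply 2: ..O/XXO/.XO is terminal -1 (X); from .../XXO/.XO depth 5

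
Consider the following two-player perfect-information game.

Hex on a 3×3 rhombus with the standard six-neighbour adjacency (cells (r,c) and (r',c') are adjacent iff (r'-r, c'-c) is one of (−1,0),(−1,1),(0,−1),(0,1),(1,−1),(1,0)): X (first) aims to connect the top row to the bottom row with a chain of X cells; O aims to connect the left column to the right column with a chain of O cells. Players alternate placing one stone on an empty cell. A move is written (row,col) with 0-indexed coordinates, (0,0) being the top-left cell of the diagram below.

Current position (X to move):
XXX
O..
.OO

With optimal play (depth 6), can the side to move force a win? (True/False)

X winning at [XXX/O../.OO]: False

[XXX/O../.OO] X move#1: (1,1):-1/XXX/OX./.OO*, (1,2):-1/XXX/O.X/.OO, (2,0):-1/XXX/O../XOO
[XXX/OX./.OO] O move#2: (1,2):-1/XXX/OXO/.OO, (2,0):+1/XXX/OX./OOO*
[XXX/OX./OOO] end (terminal -1, X#3); searched XXX/O../.OO to 6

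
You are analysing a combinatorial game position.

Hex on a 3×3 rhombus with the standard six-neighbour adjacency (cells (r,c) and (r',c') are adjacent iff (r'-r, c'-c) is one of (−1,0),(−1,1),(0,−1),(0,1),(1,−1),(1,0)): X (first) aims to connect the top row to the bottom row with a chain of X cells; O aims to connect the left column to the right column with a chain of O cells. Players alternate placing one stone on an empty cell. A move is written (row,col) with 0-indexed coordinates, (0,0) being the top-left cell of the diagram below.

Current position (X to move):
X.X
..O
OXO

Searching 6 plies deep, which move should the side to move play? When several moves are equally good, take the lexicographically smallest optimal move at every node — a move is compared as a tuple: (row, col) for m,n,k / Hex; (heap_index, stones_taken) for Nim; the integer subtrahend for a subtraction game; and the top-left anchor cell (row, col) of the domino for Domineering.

[X.X/..O/OXO] X move#1: (0,1):-1/XXX/..O/OXO, (1,0):-1/X.X/X.O/OXO, (1,1):+1/X.X/.XO/OXO*
[X.X/.XO/OXO] end (terminal -1, O#2); searched X.X/..O/OXO to 6

X's best at [X.X/..O/OXO]: (1,1)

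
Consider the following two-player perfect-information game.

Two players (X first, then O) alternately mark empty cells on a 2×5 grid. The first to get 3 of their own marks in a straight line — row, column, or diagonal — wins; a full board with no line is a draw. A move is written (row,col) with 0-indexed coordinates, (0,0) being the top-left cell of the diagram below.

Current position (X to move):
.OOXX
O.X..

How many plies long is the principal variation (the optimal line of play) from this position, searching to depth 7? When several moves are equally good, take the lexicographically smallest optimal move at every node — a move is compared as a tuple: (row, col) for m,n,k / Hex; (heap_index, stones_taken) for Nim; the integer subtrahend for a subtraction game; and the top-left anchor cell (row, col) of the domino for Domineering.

PV length from [.OOXX/O.X..]: 4 plies

[.OOXX/O.X..] X move#1: (0,0):+0/XOOXX/O.X..*, (1,1):-1/.OOXX/OXX.., (1,3):-1/.OOXX/O.XX., (1,4):-1/.OOXX/O.X.X
[XOOXX/O.X..] O move#2: (1,1):+0/XOOXX/OOX..*, (1,3):+0/XOOXX/O.XO., (1,4):+0/XOOXX/O.X.O
[XOOXX/OOX..] X move#3: (1,3):+0/XOOXX/OOXX.*, (1,4):+0/XOOXX/OOX.X
[XOOXX/OOXX.] O move#4: (1,4):+0/XOOXX/OOXXO*
[XOOXX/OOXXO] end (terminal +0, X#5); searched .OOXX/O.X.. to 7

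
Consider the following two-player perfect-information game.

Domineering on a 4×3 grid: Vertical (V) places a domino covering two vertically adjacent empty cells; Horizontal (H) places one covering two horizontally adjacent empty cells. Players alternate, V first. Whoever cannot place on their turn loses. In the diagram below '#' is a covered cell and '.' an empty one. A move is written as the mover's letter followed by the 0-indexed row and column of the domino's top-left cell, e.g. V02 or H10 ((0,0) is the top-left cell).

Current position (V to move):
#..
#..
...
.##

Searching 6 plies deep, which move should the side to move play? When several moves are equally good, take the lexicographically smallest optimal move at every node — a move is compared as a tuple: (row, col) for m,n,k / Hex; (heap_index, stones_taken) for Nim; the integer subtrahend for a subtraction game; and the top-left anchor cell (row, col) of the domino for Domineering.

p1 V@[#../#../.../.##]: V01[##./##./.../.##]+1* V02[#.#/#.#/.../.##]+1 V11[#../##./.#./.##]+1 V12[#../#.#/..#/.##]+1 V20[#../#../#../###]-1
p2 H@[##./##./.../.##]: H20[##./##./##./.##]-1* H21[##./##./.##/.##]-1
p3 V@[##./##./##./.##]: V02[###/###/##./.##]+1* V12[##./###/###/.##]+1
p4 H@[###/###/##./.##] terminal -1; root [#../#../.../.##] d6

V's best at [#../#../.../.##]: V01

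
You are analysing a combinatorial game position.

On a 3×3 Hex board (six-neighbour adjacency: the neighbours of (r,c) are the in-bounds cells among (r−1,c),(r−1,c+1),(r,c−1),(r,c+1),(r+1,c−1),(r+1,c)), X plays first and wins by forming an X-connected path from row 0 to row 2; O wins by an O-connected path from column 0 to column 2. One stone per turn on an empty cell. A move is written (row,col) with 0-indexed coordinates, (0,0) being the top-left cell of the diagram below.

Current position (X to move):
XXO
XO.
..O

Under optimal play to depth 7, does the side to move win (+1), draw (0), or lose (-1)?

p1 X@[XXO/XO./..O]: (1,2)[XXO/XOX/..O]-1 (2,0)[XXO/XO./X.O]+1* (2,1)[XXO/XO./.XO]-1
p2 O@[XXO/XO./X.O] terminal -1; root [XXO/XO./..O] d7

value(XXO/XO./..O, X) = +1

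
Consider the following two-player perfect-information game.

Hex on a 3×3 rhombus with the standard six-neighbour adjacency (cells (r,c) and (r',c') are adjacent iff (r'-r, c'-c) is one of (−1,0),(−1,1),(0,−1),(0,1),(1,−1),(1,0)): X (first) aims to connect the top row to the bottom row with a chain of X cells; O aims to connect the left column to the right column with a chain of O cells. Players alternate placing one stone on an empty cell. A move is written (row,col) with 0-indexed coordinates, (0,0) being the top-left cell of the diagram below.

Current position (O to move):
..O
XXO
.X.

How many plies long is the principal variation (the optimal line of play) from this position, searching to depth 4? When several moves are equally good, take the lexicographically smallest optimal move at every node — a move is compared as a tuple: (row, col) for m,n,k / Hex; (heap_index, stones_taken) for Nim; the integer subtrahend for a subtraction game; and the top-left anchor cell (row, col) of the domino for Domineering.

PV length from [..O/XXO/.X.]: 2 plies

p1 O@[..O/XXO/.X.]: (0,0)[O.O/XXO/.X.]-1* (0,1)[.OO/XXO/.X.]-1 (2,0)[..O/XXO/OX.]-1 (2,2)[..O/XXO/.XO]-1
p2 X@[O.O/XXO/.X.]: (0,1)[OXO/XXO/.X.]+1* (2,0)[O.O/XXO/XX.]-1 (2,2)[O.O/XXO/.XX]-1
p3 O@[OXO/XXO/.X.] terminal -1; root [..O/XXO/.X.] d4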